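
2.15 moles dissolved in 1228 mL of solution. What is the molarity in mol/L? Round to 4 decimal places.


Convert volume to liters: V_L = V_mL / 1000.
V_L = 1228 / 1000 = 1.228 L
M = n / V_L = 2.15 / 1.228
M = 1.75081433 mol/L, rounded to 4 dp:

1.7508 mol/L


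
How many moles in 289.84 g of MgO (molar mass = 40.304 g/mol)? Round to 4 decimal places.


n = mass / M
n = 289.84 / 40.304
n = 7.19134577 mol, rounded to 4 dp:

7.1913 mol


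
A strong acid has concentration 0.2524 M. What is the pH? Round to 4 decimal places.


A strong acid dissociates completely, so [H+] equals the given concentration.
pH = -log10([H+]) = -log10(0.2524)
pH = 0.59791065, rounded to 4 dp:

0.5979


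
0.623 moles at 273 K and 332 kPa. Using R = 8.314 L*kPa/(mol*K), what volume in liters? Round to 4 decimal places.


PV = nRT, solve for V = nRT / P.
nRT = 0.623 * 8.314 * 273 = 1414.0368
V = 1414.0368 / 332
V = 4.25914699 L, rounded to 4 dp:

4.2591 L


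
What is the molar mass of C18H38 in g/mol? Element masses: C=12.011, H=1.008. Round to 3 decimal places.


M = sum(count * atomic_mass) over atoms.
M = 18*12.011 + 38*1.008
M = 216.198 + 38.304
M = 254.502 g/mol, rounded to 3 dp:

254.502 g/mol


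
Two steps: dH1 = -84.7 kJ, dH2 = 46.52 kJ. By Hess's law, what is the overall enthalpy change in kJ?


Hess's law: enthalpy is a state function, so add the step enthalpies.
dH_total = dH1 + dH2 = -84.7 + (46.52)
dH_total = -38.18 kJ:

-38.18 kJ


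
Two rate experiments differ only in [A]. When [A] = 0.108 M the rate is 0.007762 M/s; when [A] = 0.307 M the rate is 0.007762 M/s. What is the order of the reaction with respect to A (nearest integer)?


Rate is proportional to [A]^n, so rate2/rate1 = ([A]2/[A]1)^n. Take logs to solve for n.
rate2/rate1 = 0.007762 / 0.007762 = 1.0
[A]2/[A]1 = 0.307 / 0.108 = 2.8426
n = ln(1.0) / ln(2.8426) = 0.0
Nearest integer order:

0


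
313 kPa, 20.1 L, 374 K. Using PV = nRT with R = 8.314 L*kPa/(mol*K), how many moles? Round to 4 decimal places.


PV = nRT, solve for n = PV / (RT).
PV = 313 * 20.1 = 6291.3
RT = 8.314 * 374 = 3109.436
n = 6291.3 / 3109.436
n = 2.02329297 mol, rounded to 4 dp:

2.0233 mol


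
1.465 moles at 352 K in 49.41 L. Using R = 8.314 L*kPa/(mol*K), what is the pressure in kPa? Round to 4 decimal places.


PV = nRT, solve for P = nRT / V.
nRT = 1.465 * 8.314 * 352 = 4287.3635
P = 4287.3635 / 49.41
P = 86.7711698 kPa, rounded to 4 dp:

86.7712 kPa


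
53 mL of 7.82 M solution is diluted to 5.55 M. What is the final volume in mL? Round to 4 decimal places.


Dilution: M1*V1 = M2*V2, solve for V2.
V2 = M1*V1 / M2
V2 = 7.82 * 53 / 5.55
V2 = 414.46 / 5.55
V2 = 74.67747748 mL, rounded to 4 dp:

74.6775 mL


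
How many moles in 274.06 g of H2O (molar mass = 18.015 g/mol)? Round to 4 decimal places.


n = mass / M
n = 274.06 / 18.015
n = 15.21287816 mol, rounded to 4 dp:

15.2129 mol


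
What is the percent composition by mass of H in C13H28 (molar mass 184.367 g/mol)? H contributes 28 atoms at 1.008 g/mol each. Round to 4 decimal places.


pct = 100 * (n_elem * M_elem) / M_total
mass_contribution = 28 * 1.008 = 28.224 g/mol
pct = 100 * 28.224 / 184.367
pct = 15.30859644 %, rounded to 4 dp:

15.3086 %


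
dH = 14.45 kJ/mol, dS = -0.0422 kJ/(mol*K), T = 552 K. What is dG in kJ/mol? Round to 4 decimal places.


Gibbs: dG = dH - T*dS (consistent units, dS already in kJ/(mol*K)).
T*dS = 552 * -0.0422 = -23.2944
dG = 14.45 - (-23.2944)
dG = 37.7444 kJ/mol, rounded to 4 dp:

37.7444 kJ/mol


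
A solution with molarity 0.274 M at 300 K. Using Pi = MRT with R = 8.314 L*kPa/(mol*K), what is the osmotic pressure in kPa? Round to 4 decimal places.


Osmotic pressure (van't Hoff): Pi = M*R*T.
RT = 8.314 * 300 = 2494.2
Pi = 0.274 * 2494.2
Pi = 683.4108 kPa, rounded to 4 dp:

683.4108 kPa


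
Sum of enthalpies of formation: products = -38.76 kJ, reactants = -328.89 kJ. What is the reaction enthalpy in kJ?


dH_rxn = sum(dH_f products) - sum(dH_f reactants)
dH_rxn = -38.76 - (-328.89)
dH_rxn = 290.13 kJ:

290.13 kJ


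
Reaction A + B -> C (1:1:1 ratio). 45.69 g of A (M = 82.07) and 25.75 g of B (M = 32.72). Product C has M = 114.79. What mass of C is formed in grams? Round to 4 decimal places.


Find moles of each reactant; the smaller value is the limiting reagent in a 1:1:1 reaction, so moles_C equals moles of the limiter.
n_A = mass_A / M_A = 45.69 / 82.07 = 0.55672 mol
n_B = mass_B / M_B = 25.75 / 32.72 = 0.78698 mol
Limiting reagent: A (smaller), n_limiting = 0.55672 mol
mass_C = n_limiting * M_C = 0.55672 * 114.79
mass_C = 63.9058888 g, rounded to 4 dp:

63.9059 g


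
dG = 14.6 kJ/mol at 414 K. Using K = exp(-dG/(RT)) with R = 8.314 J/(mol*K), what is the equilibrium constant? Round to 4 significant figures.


dG is in kJ/mol; multiply by 1000 to match R in J/(mol*K).
RT = 8.314 * 414 = 3441.996 J/mol
exponent = -dG*1000 / (RT) = -(14.6*1000) / 3441.996 = -4.24172486
K = exp(-4.24172486)
K = 0.014382762, rounded to 4 significant figures:

0.01438


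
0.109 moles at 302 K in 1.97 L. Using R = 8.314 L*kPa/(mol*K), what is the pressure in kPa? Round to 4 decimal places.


PV = nRT, solve for P = nRT / V.
nRT = 0.109 * 8.314 * 302 = 273.6803
P = 273.6803 / 1.97
P = 138.92401015 kPa, rounded to 4 dp:

138.9240 kPa


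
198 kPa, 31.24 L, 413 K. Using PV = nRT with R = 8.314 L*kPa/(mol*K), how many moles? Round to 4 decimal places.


PV = nRT, solve for n = PV / (RT).
PV = 198 * 31.24 = 6185.52
RT = 8.314 * 413 = 3433.682
n = 6185.52 / 3433.682
n = 1.80142483 mol, rounded to 4 dp:

1.8014 mol


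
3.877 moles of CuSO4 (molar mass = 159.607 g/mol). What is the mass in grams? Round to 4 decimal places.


mass = n * M
mass = 3.877 * 159.607
mass = 618.796339 g, rounded to 4 dp:

618.7963 g


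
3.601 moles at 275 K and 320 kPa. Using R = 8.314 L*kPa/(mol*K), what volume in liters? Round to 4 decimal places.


PV = nRT, solve for V = nRT / P.
nRT = 3.601 * 8.314 * 275 = 8233.1464
V = 8233.1464 / 320
V = 25.7285825 L, rounded to 4 dp:

25.7286 L


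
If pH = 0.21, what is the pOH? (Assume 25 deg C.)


At 25 deg C, pH + pOH = 14.
pOH = 14 - pH = 14 - 0.21
pOH = 13.79:

13.79


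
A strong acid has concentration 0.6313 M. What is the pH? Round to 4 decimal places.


A strong acid dissociates completely, so [H+] equals the given concentration.
pH = -log10([H+]) = -log10(0.6313)
pH = 0.19976421, rounded to 4 dp:

0.1998


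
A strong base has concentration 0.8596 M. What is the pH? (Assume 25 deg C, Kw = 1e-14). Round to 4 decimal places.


A strong base dissociates completely, so [OH-] equals the given concentration.
pOH = -log10([OH-]) = -log10(0.8596) = 0.065704
pH = 14 - pOH = 14 - 0.065704
pH = 13.934296, rounded to 4 dp:

13.9343


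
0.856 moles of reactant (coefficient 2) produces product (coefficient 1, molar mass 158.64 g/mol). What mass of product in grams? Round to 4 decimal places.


Use the coefficient ratio to convert reactant moles to product moles, then multiply by the product's molar mass.
moles_P = moles_R * (coeff_P / coeff_R) = 0.856 * (1/2) = 0.428
mass_P = moles_P * M_P = 0.428 * 158.64
mass_P = 67.89792 g, rounded to 4 dp:

67.8979 g


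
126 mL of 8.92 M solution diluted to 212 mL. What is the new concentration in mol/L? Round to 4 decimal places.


Dilution: M1*V1 = M2*V2, solve for M2.
M2 = M1*V1 / V2
M2 = 8.92 * 126 / 212
M2 = 1123.92 / 212
M2 = 5.30150943 mol/L, rounded to 4 dp:

5.3015 mol/L


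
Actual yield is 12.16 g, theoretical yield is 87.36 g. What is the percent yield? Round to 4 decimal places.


% yield = 100 * actual / theoretical
% yield = 100 * 12.16 / 87.36
% yield = 13.91941392 %, rounded to 4 dp:

13.9194 %


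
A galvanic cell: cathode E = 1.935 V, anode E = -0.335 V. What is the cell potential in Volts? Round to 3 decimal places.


Standard cell potential: E_cell = E_cathode - E_anode.
E_cell = 1.935 - (-0.335)
E_cell = 2.27 V, rounded to 3 dp:

2.270 V


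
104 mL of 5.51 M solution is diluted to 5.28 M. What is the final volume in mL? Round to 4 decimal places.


Dilution: M1*V1 = M2*V2, solve for V2.
V2 = M1*V1 / M2
V2 = 5.51 * 104 / 5.28
V2 = 573.04 / 5.28
V2 = 108.53030303 mL, rounded to 4 dp:

108.5303 mL


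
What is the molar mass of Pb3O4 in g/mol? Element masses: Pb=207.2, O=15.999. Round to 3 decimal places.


M = sum(count * atomic_mass) over atoms.
M = 3*207.2 + 4*15.999
M = 621.6 + 63.996
M = 685.596 g/mol, rounded to 3 dp:

685.596 g/mol


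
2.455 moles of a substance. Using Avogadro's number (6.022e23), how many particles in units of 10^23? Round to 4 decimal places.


N = n * NA, then divide by 1e23 for the requested units.
N / 1e23 = n * 6.022
N / 1e23 = 2.455 * 6.022
N / 1e23 = 14.78401, rounded to 4 dp:

14.7840


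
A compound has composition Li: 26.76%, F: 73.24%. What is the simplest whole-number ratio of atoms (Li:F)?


Assume 100 g of compound, divide each mass% by atomic mass to get moles, then normalize by the smallest to get a raw atom ratio.
Moles per 100 g: Li: 26.76/6.941 = 3.8554, F: 73.24/18.998 = 3.8551
Raw ratio (divide by min = 3.8551): Li: 1.0, F: 1.0
Multiply by 1 to clear fractions: Li: 1.0 ~= 1, F: 1.0 ~= 1
Reduce by GCD to get the simplest whole-number ratio:

1:1


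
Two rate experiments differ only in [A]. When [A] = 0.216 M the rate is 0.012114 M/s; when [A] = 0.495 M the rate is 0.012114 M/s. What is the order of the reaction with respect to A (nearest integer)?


Rate is proportional to [A]^n, so rate2/rate1 = ([A]2/[A]1)^n. Take logs to solve for n.
rate2/rate1 = 0.012114 / 0.012114 = 1.0
[A]2/[A]1 = 0.495 / 0.216 = 2.2917
n = ln(1.0) / ln(2.2917) = 0.0
Nearest integer order:

0


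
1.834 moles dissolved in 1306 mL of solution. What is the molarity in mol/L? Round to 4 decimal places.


Convert volume to liters: V_L = V_mL / 1000.
V_L = 1306 / 1000 = 1.306 L
M = n / V_L = 1.834 / 1.306
M = 1.4042879 mol/L, rounded to 4 dp:

1.4043 mol/L


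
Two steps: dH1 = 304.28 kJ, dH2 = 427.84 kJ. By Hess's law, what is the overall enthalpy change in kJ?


Hess's law: enthalpy is a state function, so add the step enthalpies.
dH_total = dH1 + dH2 = 304.28 + (427.84)
dH_total = 732.12 kJ:

732.12 kJ


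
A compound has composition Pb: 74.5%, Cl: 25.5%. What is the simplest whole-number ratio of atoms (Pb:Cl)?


Assume 100 g of compound, divide each mass% by atomic mass to get moles, then normalize by the smallest to get a raw atom ratio.
Moles per 100 g: Pb: 74.5/207.2 = 0.3596, Cl: 25.5/35.453 = 0.7193
Raw ratio (divide by min = 0.3596): Pb: 1.0, Cl: 2.0
Multiply by 1 to clear fractions: Pb: 1.0 ~= 1, Cl: 2.0 ~= 2
Reduce by GCD to get the simplest whole-number ratio:

1:2


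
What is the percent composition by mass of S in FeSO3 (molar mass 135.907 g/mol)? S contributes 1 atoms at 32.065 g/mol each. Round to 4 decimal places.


pct = 100 * (n_elem * M_elem) / M_total
mass_contribution = 1 * 32.065 = 32.065 g/mol
pct = 100 * 32.065 / 135.907
pct = 23.59333956 %, rounded to 4 dp:

23.5933 %


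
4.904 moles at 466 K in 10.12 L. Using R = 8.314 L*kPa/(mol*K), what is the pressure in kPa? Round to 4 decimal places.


PV = nRT, solve for P = nRT / V.
nRT = 4.904 * 8.314 * 466 = 18999.6849
P = 18999.6849 / 10.12
P = 1877.43921937 kPa, rounded to 4 dp:

1877.4392 kPa


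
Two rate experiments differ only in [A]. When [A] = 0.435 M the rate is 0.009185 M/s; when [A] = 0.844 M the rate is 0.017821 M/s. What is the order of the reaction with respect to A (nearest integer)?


Rate is proportional to [A]^n, so rate2/rate1 = ([A]2/[A]1)^n. Take logs to solve for n.
rate2/rate1 = 0.017821 / 0.009185 = 1.9402
[A]2/[A]1 = 0.844 / 0.435 = 1.9402
n = ln(1.9402) / ln(1.9402) = 1.0
Nearest integer order:

1


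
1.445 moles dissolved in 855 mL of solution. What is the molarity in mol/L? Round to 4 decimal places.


Convert volume to liters: V_L = V_mL / 1000.
V_L = 855 / 1000 = 0.855 L
M = n / V_L = 1.445 / 0.855
M = 1.69005848 mol/L, rounded to 4 dp:

1.6901 mol/L


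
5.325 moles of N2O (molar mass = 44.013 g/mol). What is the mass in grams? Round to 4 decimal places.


mass = n * M
mass = 5.325 * 44.013
mass = 234.369225 g, rounded to 4 dp:

234.3692 g


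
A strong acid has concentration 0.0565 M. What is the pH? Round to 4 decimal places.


A strong acid dissociates completely, so [H+] equals the given concentration.
pH = -log10([H+]) = -log10(0.0565)
pH = 1.24795155, rounded to 4 dp:

1.2480


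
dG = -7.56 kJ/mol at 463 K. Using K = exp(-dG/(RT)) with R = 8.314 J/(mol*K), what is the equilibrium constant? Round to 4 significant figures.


dG is in kJ/mol; multiply by 1000 to match R in J/(mol*K).
RT = 8.314 * 463 = 3849.382 J/mol
exponent = -dG*1000 / (RT) = -(-7.56*1000) / 3849.382 = 1.96395162
K = exp(1.96395162)
K = 7.1274364, rounded to 4 significant figures:

7.127


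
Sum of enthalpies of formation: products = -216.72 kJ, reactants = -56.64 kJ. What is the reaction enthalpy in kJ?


dH_rxn = sum(dH_f products) - sum(dH_f reactants)
dH_rxn = -216.72 - (-56.64)
dH_rxn = -160.08 kJ:

-160.08 kJ


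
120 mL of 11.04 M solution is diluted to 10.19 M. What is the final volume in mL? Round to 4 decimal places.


Dilution: M1*V1 = M2*V2, solve for V2.
V2 = M1*V1 / M2
V2 = 11.04 * 120 / 10.19
V2 = 1324.8 / 10.19
V2 = 130.00981354 mL, rounded to 4 dp:

130.0098 mL


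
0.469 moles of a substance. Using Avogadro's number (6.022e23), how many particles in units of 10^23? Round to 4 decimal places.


N = n * NA, then divide by 1e23 for the requested units.
N / 1e23 = n * 6.022
N / 1e23 = 0.469 * 6.022
N / 1e23 = 2.824318, rounded to 4 dp:

2.8243


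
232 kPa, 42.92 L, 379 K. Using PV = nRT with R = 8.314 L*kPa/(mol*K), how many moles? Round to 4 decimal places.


PV = nRT, solve for n = PV / (RT).
PV = 232 * 42.92 = 9957.44
RT = 8.314 * 379 = 3151.006
n = 9957.44 / 3151.006
n = 3.16008284 mol, rounded to 4 dp:

3.1601 mol


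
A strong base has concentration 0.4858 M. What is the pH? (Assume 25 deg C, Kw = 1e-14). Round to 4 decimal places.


A strong base dissociates completely, so [OH-] equals the given concentration.
pOH = -log10([OH-]) = -log10(0.4858) = 0.313542
pH = 14 - pOH = 14 - 0.313542
pH = 13.686458, rounded to 4 dp:

13.6865


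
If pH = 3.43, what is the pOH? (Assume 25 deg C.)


At 25 deg C, pH + pOH = 14.
pOH = 14 - pH = 14 - 3.43
pOH = 10.57:

10.57


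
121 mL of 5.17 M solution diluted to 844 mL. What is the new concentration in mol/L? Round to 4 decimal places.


Dilution: M1*V1 = M2*V2, solve for M2.
M2 = M1*V1 / V2
M2 = 5.17 * 121 / 844
M2 = 625.57 / 844
M2 = 0.74119668 mol/L, rounded to 4 dp:

0.7412 mol/L


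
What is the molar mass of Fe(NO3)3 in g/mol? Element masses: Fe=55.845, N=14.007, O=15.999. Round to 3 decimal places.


M = sum(count * atomic_mass) over atoms.
M = 1*55.845 + 3*14.007 + 9*15.999
M = 55.845 + 42.021 + 143.991
M = 241.857 g/mol, rounded to 3 dp:

241.857 g/mol


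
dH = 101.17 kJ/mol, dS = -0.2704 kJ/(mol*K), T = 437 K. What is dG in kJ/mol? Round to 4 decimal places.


Gibbs: dG = dH - T*dS (consistent units, dS already in kJ/(mol*K)).
T*dS = 437 * -0.2704 = -118.1648
dG = 101.17 - (-118.1648)
dG = 219.3348 kJ/mol, rounded to 4 dp:

219.3348 kJ/mol


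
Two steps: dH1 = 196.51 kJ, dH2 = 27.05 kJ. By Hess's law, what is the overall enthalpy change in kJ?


Hess's law: enthalpy is a state function, so add the step enthalpies.
dH_total = dH1 + dH2 = 196.51 + (27.05)
dH_total = 223.56 kJ:

223.56 kJ


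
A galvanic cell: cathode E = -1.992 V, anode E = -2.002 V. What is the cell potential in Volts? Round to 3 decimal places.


Standard cell potential: E_cell = E_cathode - E_anode.
E_cell = -1.992 - (-2.002)
E_cell = 0.01 V, rounded to 3 dp:

0.010 V


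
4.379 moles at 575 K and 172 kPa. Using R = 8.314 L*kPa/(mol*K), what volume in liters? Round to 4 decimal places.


PV = nRT, solve for V = nRT / P.
nRT = 4.379 * 8.314 * 575 = 20934.0284
V = 20934.0284 / 172
V = 121.70946744 L, rounded to 4 dp:

121.7095 L


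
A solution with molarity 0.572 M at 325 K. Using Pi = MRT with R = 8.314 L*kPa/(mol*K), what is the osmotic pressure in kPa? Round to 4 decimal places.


Osmotic pressure (van't Hoff): Pi = M*R*T.
RT = 8.314 * 325 = 2702.05
Pi = 0.572 * 2702.05
Pi = 1545.5726 kPa, rounded to 4 dp:

1545.5726 kPa


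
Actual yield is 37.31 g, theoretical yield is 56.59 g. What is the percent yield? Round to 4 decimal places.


% yield = 100 * actual / theoretical
% yield = 100 * 37.31 / 56.59
% yield = 65.93037639 %, rounded to 4 dp:

65.9304 %


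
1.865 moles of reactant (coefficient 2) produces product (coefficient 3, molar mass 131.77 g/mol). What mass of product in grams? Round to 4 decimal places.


Use the coefficient ratio to convert reactant moles to product moles, then multiply by the product's molar mass.
moles_P = moles_R * (coeff_P / coeff_R) = 1.865 * (3/2) = 2.7975
mass_P = moles_P * M_P = 2.7975 * 131.77
mass_P = 368.626575 g, rounded to 4 dp:

368.6266 g


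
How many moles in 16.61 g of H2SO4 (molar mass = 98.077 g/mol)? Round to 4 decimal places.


n = mass / M
n = 16.61 / 98.077
n = 0.16935673 mol, rounded to 4 dp:

0.1694 mol


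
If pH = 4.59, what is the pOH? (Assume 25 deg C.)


At 25 deg C, pH + pOH = 14.
pOH = 14 - pH = 14 - 4.59
pOH = 9.41:

9.41


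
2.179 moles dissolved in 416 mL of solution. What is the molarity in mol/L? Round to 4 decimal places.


Convert volume to liters: V_L = V_mL / 1000.
V_L = 416 / 1000 = 0.416 L
M = n / V_L = 2.179 / 0.416
M = 5.23798077 mol/L, rounded to 4 dp:

5.2380 mol/L


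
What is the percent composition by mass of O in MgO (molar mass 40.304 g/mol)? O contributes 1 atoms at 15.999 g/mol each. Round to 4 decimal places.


pct = 100 * (n_elem * M_elem) / M_total
mass_contribution = 1 * 15.999 = 15.999 g/mol
pct = 100 * 15.999 / 40.304
pct = 39.69581183 %, rounded to 4 dp:

39.6958 %


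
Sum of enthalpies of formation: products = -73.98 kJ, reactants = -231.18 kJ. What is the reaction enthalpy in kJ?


dH_rxn = sum(dH_f products) - sum(dH_f reactants)
dH_rxn = -73.98 - (-231.18)
dH_rxn = 157.2 kJ:

157.20 kJ


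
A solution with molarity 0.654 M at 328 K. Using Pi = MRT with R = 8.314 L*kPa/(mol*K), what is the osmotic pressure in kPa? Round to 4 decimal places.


Osmotic pressure (van't Hoff): Pi = M*R*T.
RT = 8.314 * 328 = 2726.992
Pi = 0.654 * 2726.992
Pi = 1783.452768 kPa, rounded to 4 dp:

1783.4528 kPa


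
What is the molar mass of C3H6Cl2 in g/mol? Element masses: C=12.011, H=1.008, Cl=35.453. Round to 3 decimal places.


M = sum(count * atomic_mass) over atoms.
M = 3*12.011 + 6*1.008 + 2*35.453
M = 36.033 + 6.048 + 70.906
M = 112.987 g/mol, rounded to 3 dp:

112.987 g/mol


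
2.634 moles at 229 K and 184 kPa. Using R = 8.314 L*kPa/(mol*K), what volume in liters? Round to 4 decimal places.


PV = nRT, solve for V = nRT / P.
nRT = 2.634 * 8.314 * 229 = 5014.8884
V = 5014.8884 / 184
V = 27.25482826 L, rounded to 4 dp:

27.2548 L


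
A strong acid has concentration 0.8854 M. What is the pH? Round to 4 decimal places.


A strong acid dissociates completely, so [H+] equals the given concentration.
pH = -log10([H+]) = -log10(0.8854)
pH = 0.05286048, rounded to 4 dp:

0.0529


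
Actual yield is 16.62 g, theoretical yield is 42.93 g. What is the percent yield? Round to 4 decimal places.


% yield = 100 * actual / theoretical
% yield = 100 * 16.62 / 42.93
% yield = 38.71418588 %, rounded to 4 dp:

38.7142 %


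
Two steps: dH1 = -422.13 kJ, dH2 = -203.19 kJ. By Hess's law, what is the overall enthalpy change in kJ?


Hess's law: enthalpy is a state function, so add the step enthalpies.
dH_total = dH1 + dH2 = -422.13 + (-203.19)
dH_total = -625.32 kJ:

-625.32 kJ


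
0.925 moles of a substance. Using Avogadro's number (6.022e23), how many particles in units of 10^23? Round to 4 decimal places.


N = n * NA, then divide by 1e23 for the requested units.
N / 1e23 = n * 6.022
N / 1e23 = 0.925 * 6.022
N / 1e23 = 5.57035, rounded to 4 dp:

5.5704


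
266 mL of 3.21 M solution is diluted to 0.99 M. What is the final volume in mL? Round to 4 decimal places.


Dilution: M1*V1 = M2*V2, solve for V2.
V2 = M1*V1 / M2
V2 = 3.21 * 266 / 0.99
V2 = 853.86 / 0.99
V2 = 862.48484848 mL, rounded to 4 dp:

862.4848 mL


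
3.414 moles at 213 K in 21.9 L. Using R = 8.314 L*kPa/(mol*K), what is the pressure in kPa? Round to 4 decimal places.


PV = nRT, solve for P = nRT / V.
nRT = 3.414 * 8.314 * 213 = 6045.7911
P = 6045.7911 / 21.9
P = 276.06352055 kPa, rounded to 4 dp:

276.0635 kPa


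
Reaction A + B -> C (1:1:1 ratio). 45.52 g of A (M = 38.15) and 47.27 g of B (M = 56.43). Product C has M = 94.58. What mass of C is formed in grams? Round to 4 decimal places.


Find moles of each reactant; the smaller value is the limiting reagent in a 1:1:1 reaction, so moles_C equals moles of the limiter.
n_A = mass_A / M_A = 45.52 / 38.15 = 1.193185 mol
n_B = mass_B / M_B = 47.27 / 56.43 = 0.837675 mol
Limiting reagent: B (smaller), n_limiting = 0.837675 mol
mass_C = n_limiting * M_C = 0.837675 * 94.58
mass_C = 79.2273015 g, rounded to 4 dp:

79.2273 g


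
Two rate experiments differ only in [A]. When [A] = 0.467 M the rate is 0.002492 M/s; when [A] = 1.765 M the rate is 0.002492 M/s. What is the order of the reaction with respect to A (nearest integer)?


Rate is proportional to [A]^n, so rate2/rate1 = ([A]2/[A]1)^n. Take logs to solve for n.
rate2/rate1 = 0.002492 / 0.002492 = 1.0
[A]2/[A]1 = 1.765 / 0.467 = 3.7794
n = ln(1.0) / ln(3.7794) = 0.0
Nearest integer order:

0


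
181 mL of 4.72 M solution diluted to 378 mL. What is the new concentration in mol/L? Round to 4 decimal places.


Dilution: M1*V1 = M2*V2, solve for M2.
M2 = M1*V1 / V2
M2 = 4.72 * 181 / 378
M2 = 854.32 / 378
M2 = 2.26010582 mol/L, rounded to 4 dp:

2.2601 mol/L


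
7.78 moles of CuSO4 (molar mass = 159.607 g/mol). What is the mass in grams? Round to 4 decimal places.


mass = n * M
mass = 7.78 * 159.607
mass = 1241.74246 g, rounded to 4 dp:

1241.7425 g


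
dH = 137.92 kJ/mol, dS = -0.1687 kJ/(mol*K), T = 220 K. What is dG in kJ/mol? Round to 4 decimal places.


Gibbs: dG = dH - T*dS (consistent units, dS already in kJ/(mol*K)).
T*dS = 220 * -0.1687 = -37.114
dG = 137.92 - (-37.114)
dG = 175.034 kJ/mol, rounded to 4 dp:

175.0340 kJ/mol


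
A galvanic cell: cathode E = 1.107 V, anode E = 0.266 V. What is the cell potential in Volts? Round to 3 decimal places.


Standard cell potential: E_cell = E_cathode - E_anode.
E_cell = 1.107 - (0.266)
E_cell = 0.841 V, rounded to 3 dp:

0.841 V


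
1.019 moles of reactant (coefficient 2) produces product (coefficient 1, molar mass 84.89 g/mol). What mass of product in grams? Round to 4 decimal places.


Use the coefficient ratio to convert reactant moles to product moles, then multiply by the product's molar mass.
moles_P = moles_R * (coeff_P / coeff_R) = 1.019 * (1/2) = 0.5095
mass_P = moles_P * M_P = 0.5095 * 84.89
mass_P = 43.251455 g, rounded to 4 dp:

43.2515 g


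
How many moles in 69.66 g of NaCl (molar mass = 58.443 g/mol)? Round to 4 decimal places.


n = mass / M
n = 69.66 / 58.443
n = 1.1919306 mol, rounded to 4 dp:

1.1919 mol


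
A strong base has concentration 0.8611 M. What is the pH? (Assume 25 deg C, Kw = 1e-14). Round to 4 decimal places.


A strong base dissociates completely, so [OH-] equals the given concentration.
pOH = -log10([OH-]) = -log10(0.8611) = 0.064946
pH = 14 - pOH = 14 - 0.064946
pH = 13.935054, rounded to 4 dp:

13.9351


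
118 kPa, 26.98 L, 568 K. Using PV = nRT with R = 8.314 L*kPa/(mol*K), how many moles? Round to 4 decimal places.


PV = nRT, solve for n = PV / (RT).
PV = 118 * 26.98 = 3183.64
RT = 8.314 * 568 = 4722.352
n = 3183.64 / 4722.352
n = 0.67416406 mol, rounded to 4 dp:

0.6742 mol


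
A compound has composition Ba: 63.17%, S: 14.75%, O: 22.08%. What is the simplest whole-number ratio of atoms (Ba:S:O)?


Assume 100 g of compound, divide each mass% by atomic mass to get moles, then normalize by the smallest to get a raw atom ratio.
Moles per 100 g: Ba: 63.17/137.327 = 0.46, S: 14.75/32.065 = 0.46, O: 22.08/15.999 = 1.3801
Raw ratio (divide by min = 0.46): Ba: 1.0, S: 1.0, O: 3.0
Multiply by 1 to clear fractions: Ba: 1.0 ~= 1, S: 1.0 ~= 1, O: 3.0 ~= 3
Reduce by GCD to get the simplest whole-number ratio:

1:1:3


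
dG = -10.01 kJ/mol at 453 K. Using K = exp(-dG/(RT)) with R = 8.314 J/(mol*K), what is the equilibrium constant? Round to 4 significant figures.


dG is in kJ/mol; multiply by 1000 to match R in J/(mol*K).
RT = 8.314 * 453 = 3766.242 J/mol
exponent = -dG*1000 / (RT) = -(-10.01*1000) / 3766.242 = 2.65782178
K = exp(2.65782178)
K = 14.265183, rounded to 4 significant figures:

14.27


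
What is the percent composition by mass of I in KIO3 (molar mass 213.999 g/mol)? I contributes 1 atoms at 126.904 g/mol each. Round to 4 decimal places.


pct = 100 * (n_elem * M_elem) / M_total
mass_contribution = 1 * 126.904 = 126.904 g/mol
pct = 100 * 126.904 / 213.999
pct = 59.30121169 %, rounded to 4 dp:

59.3012 %


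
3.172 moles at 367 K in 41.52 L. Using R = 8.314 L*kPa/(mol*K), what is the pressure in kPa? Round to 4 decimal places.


PV = nRT, solve for P = nRT / V.
nRT = 3.172 * 8.314 * 367 = 9678.5269
P = 9678.5269 / 41.52
P = 233.10517582 kPa, rounded to 4 dp:

233.1052 kPa


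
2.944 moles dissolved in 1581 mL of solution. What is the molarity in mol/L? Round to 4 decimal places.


Convert volume to liters: V_L = V_mL / 1000.
V_L = 1581 / 1000 = 1.581 L
M = n / V_L = 2.944 / 1.581
M = 1.86211259 mol/L, rounded to 4 dp:

1.8621 mol/L


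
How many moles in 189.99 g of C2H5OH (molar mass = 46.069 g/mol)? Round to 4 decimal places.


n = mass / M
n = 189.99 / 46.069
n = 4.12403134 mol, rounded to 4 dp:

4.1240 mol


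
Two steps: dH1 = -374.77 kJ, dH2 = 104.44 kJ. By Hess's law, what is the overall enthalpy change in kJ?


Hess's law: enthalpy is a state function, so add the step enthalpies.
dH_total = dH1 + dH2 = -374.77 + (104.44)
dH_total = -270.33 kJ:

-270.33 kJ


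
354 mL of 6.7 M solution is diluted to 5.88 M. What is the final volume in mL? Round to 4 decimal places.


Dilution: M1*V1 = M2*V2, solve for V2.
V2 = M1*V1 / M2
V2 = 6.7 * 354 / 5.88
V2 = 2371.8 / 5.88
V2 = 403.36734694 mL, rounded to 4 dp:

403.3673 mL


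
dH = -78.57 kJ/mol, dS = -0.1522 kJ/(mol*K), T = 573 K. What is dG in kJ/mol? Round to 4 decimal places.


Gibbs: dG = dH - T*dS (consistent units, dS already in kJ/(mol*K)).
T*dS = 573 * -0.1522 = -87.2106
dG = -78.57 - (-87.2106)
dG = 8.6406 kJ/mol, rounded to 4 dp:

8.6406 kJ/mol


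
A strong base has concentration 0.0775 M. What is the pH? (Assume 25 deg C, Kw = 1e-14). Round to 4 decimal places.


A strong base dissociates completely, so [OH-] equals the given concentration.
pOH = -log10([OH-]) = -log10(0.0775) = 1.110698
pH = 14 - pOH = 14 - 1.110698
pH = 12.889302, rounded to 4 dp:

12.8893


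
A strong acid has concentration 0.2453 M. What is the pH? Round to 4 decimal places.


A strong acid dissociates completely, so [H+] equals the given concentration.
pH = -log10([H+]) = -log10(0.2453)
pH = 0.61030245, rounded to 4 dp:

0.6103


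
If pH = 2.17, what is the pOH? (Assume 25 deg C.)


At 25 deg C, pH + pOH = 14.
pOH = 14 - pH = 14 - 2.17
pOH = 11.83:

11.83


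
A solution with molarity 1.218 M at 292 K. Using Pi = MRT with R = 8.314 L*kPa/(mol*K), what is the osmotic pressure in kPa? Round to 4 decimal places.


Osmotic pressure (van't Hoff): Pi = M*R*T.
RT = 8.314 * 292 = 2427.688
Pi = 1.218 * 2427.688
Pi = 2956.923984 kPa, rounded to 4 dp:

2956.9240 kPa


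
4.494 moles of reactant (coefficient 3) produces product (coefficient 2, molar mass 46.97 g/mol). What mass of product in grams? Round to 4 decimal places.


Use the coefficient ratio to convert reactant moles to product moles, then multiply by the product's molar mass.
moles_P = moles_R * (coeff_P / coeff_R) = 4.494 * (2/3) = 2.996
mass_P = moles_P * M_P = 2.996 * 46.97
mass_P = 140.72212 g, rounded to 4 dp:

140.7221 g


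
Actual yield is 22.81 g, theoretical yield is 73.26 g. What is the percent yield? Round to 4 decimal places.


% yield = 100 * actual / theoretical
% yield = 100 * 22.81 / 73.26
% yield = 31.13568114 %, rounded to 4 dp:

31.1357 %


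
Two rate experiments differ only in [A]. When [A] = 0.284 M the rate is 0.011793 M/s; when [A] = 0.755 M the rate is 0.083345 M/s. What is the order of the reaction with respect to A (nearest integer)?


Rate is proportional to [A]^n, so rate2/rate1 = ([A]2/[A]1)^n. Take logs to solve for n.
rate2/rate1 = 0.083345 / 0.011793 = 7.0673
[A]2/[A]1 = 0.755 / 0.284 = 2.6585
n = ln(7.0673) / ln(2.6585) = 2.0
Nearest integer order:

2


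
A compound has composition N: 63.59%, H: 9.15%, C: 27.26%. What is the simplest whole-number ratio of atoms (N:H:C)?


Assume 100 g of compound, divide each mass% by atomic mass to get moles, then normalize by the smallest to get a raw atom ratio.
Moles per 100 g: N: 63.59/14.007 = 4.5399, H: 9.15/1.008 = 9.0774, C: 27.26/12.011 = 2.2696
Raw ratio (divide by min = 2.2696): N: 2.0, H: 4.0, C: 1.0
Multiply by 1 to clear fractions: N: 2.0 ~= 2, H: 4.0 ~= 4, C: 1.0 ~= 1
Reduce by GCD to get the simplest whole-number ratio:

2:4:1


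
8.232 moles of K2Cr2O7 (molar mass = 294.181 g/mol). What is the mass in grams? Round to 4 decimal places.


mass = n * M
mass = 8.232 * 294.181
mass = 2421.697992 g, rounded to 4 dp:

2421.6980 g


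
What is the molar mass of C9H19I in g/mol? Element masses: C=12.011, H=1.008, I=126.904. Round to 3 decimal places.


M = sum(count * atomic_mass) over atoms.
M = 9*12.011 + 19*1.008 + 1*126.904
M = 108.099 + 19.152 + 126.904
M = 254.155 g/mol, rounded to 3 dp:

254.155 g/mol


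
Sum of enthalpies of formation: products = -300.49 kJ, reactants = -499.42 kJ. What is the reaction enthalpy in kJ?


dH_rxn = sum(dH_f products) - sum(dH_f reactants)
dH_rxn = -300.49 - (-499.42)
dH_rxn = 198.93 kJ:

198.93 kJ


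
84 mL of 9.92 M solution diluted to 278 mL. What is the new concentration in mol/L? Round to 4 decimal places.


Dilution: M1*V1 = M2*V2, solve for M2.
M2 = M1*V1 / V2
M2 = 9.92 * 84 / 278
M2 = 833.28 / 278
M2 = 2.99741007 mol/L, rounded to 4 dp:

2.9974 mol/L


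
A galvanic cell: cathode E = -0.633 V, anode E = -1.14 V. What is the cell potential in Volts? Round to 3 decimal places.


Standard cell potential: E_cell = E_cathode - E_anode.
E_cell = -0.633 - (-1.14)
E_cell = 0.507 V, rounded to 3 dp:

0.507 V


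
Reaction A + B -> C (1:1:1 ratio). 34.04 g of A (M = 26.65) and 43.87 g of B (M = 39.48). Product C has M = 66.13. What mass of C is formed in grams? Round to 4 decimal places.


Find moles of each reactant; the smaller value is the limiting reagent in a 1:1:1 reaction, so moles_C equals moles of the limiter.
n_A = mass_A / M_A = 34.04 / 26.65 = 1.277298 mol
n_B = mass_B / M_B = 43.87 / 39.48 = 1.111196 mol
Limiting reagent: B (smaller), n_limiting = 1.111196 mol
mass_C = n_limiting * M_C = 1.111196 * 66.13
mass_C = 73.48339148 g, rounded to 4 dp:

73.4834 g


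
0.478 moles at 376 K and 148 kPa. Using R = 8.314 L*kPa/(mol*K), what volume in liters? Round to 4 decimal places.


PV = nRT, solve for V = nRT / P.
nRT = 0.478 * 8.314 * 376 = 1494.2586
V = 1494.2586 / 148
V = 10.09634189 L, rounded to 4 dp:

10.0963 L


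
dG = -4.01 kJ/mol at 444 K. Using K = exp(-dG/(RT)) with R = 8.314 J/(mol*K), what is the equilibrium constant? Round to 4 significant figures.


dG is in kJ/mol; multiply by 1000 to match R in J/(mol*K).
RT = 8.314 * 444 = 3691.416 J/mol
exponent = -dG*1000 / (RT) = -(-4.01*1000) / 3691.416 = 1.08630401
K = exp(1.08630401)
K = 2.9633015, rounded to 4 significant figures:

2.963


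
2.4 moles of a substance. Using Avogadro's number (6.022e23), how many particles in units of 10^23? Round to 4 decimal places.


N = n * NA, then divide by 1e23 for the requested units.
N / 1e23 = n * 6.022
N / 1e23 = 2.4 * 6.022
N / 1e23 = 14.4528, rounded to 4 dp:

14.4528


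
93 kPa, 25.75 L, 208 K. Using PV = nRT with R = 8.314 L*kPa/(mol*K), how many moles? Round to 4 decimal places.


PV = nRT, solve for n = PV / (RT).
PV = 93 * 25.75 = 2394.75
RT = 8.314 * 208 = 1729.312
n = 2394.75 / 1729.312
n = 1.38479927 mol, rounded to 4 dp:

1.3848 mol


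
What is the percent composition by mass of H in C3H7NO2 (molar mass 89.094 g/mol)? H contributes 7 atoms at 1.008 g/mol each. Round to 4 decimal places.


pct = 100 * (n_elem * M_elem) / M_total
mass_contribution = 7 * 1.008 = 7.056 g/mol
pct = 100 * 7.056 / 89.094
pct = 7.91972523 %, rounded to 4 dp:

7.9197 %


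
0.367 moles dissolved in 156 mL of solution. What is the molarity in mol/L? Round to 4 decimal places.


Convert volume to liters: V_L = V_mL / 1000.
V_L = 156 / 1000 = 0.156 L
M = n / V_L = 0.367 / 0.156
M = 2.3525641 mol/L, rounded to 4 dp:

2.3526 mol/L


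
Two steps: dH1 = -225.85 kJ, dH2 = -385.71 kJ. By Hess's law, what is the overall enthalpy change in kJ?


Hess's law: enthalpy is a state function, so add the step enthalpies.
dH_total = dH1 + dH2 = -225.85 + (-385.71)
dH_total = -611.56 kJ:

-611.56 kJ


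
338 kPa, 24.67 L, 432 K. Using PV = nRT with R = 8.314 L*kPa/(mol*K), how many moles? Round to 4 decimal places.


PV = nRT, solve for n = PV / (RT).
PV = 338 * 24.67 = 8338.46
RT = 8.314 * 432 = 3591.648
n = 8338.46 / 3591.648
n = 2.32162506 mol, rounded to 4 dp:

2.3216 mol


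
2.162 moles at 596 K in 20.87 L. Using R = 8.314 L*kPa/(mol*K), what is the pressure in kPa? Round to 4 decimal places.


PV = nRT, solve for P = nRT / V.
nRT = 2.162 * 8.314 * 596 = 10713.0213
P = 10713.0213 / 20.87
P = 513.32157643 kPa, rounded to 4 dp:

513.3216 kPa


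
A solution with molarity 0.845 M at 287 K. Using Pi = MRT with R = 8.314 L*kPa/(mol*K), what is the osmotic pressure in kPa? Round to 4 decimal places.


Osmotic pressure (van't Hoff): Pi = M*R*T.
RT = 8.314 * 287 = 2386.118
Pi = 0.845 * 2386.118
Pi = 2016.26971 kPa, rounded to 4 dp:

2016.2697 kPa


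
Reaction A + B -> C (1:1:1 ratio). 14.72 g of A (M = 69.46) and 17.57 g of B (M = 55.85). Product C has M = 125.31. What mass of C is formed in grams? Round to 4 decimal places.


Find moles of each reactant; the smaller value is the limiting reagent in a 1:1:1 reaction, so moles_C equals moles of the limiter.
n_A = mass_A / M_A = 14.72 / 69.46 = 0.211921 mol
n_B = mass_B / M_B = 17.57 / 55.85 = 0.314593 mol
Limiting reagent: A (smaller), n_limiting = 0.211921 mol
mass_C = n_limiting * M_C = 0.211921 * 125.31
mass_C = 26.55582051 g, rounded to 4 dp:

26.5558 g


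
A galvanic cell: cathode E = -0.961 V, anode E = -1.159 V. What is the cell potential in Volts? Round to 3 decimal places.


Standard cell potential: E_cell = E_cathode - E_anode.
E_cell = -0.961 - (-1.159)
E_cell = 0.198 V, rounded to 3 dp:

0.198 V


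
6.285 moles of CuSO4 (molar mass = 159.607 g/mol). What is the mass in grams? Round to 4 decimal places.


mass = n * M
mass = 6.285 * 159.607
mass = 1003.129995 g, rounded to 4 dp:

1003.1300 g


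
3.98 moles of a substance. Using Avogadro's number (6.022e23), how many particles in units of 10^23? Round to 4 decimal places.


N = n * NA, then divide by 1e23 for the requested units.
N / 1e23 = n * 6.022
N / 1e23 = 3.98 * 6.022
N / 1e23 = 23.96756, rounded to 4 dp:

23.9676


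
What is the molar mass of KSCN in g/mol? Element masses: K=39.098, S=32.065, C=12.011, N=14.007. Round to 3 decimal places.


M = sum(count * atomic_mass) over atoms.
M = 1*39.098 + 1*32.065 + 1*12.011 + 1*14.007
M = 39.098 + 32.065 + 12.011 + 14.007
M = 97.181 g/mol, rounded to 3 dp:

97.181 g/mol


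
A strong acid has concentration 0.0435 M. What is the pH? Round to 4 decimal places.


A strong acid dissociates completely, so [H+] equals the given concentration.
pH = -log10([H+]) = -log10(0.0435)
pH = 1.36151074, rounded to 4 dp:

1.3615


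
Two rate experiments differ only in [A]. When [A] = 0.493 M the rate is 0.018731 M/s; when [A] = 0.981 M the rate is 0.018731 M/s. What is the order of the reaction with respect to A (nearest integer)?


Rate is proportional to [A]^n, so rate2/rate1 = ([A]2/[A]1)^n. Take logs to solve for n.
rate2/rate1 = 0.018731 / 0.018731 = 1.0
[A]2/[A]1 = 0.981 / 0.493 = 1.9899
n = ln(1.0) / ln(1.9899) = 0.0
Nearest integer order:

0


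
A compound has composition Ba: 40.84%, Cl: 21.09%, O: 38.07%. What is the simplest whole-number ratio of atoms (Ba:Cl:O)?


Assume 100 g of compound, divide each mass% by atomic mass to get moles, then normalize by the smallest to get a raw atom ratio.
Moles per 100 g: Ba: 40.84/137.327 = 0.2974, Cl: 21.09/35.453 = 0.5949, O: 38.07/15.999 = 2.3795
Raw ratio (divide by min = 0.2974): Ba: 1.0, Cl: 2.0, O: 8.001
Multiply by 1 to clear fractions: Ba: 1.0 ~= 1, Cl: 2.0 ~= 2, O: 8.001 ~= 8
Reduce by GCD to get the simplest whole-number ratio:

1:2:8


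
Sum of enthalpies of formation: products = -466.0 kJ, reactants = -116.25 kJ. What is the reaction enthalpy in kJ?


dH_rxn = sum(dH_f products) - sum(dH_f reactants)
dH_rxn = -466.0 - (-116.25)
dH_rxn = -349.75 kJ:

-349.75 kJ


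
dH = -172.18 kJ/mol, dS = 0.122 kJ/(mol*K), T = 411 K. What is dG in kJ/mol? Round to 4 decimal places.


Gibbs: dG = dH - T*dS (consistent units, dS already in kJ/(mol*K)).
T*dS = 411 * 0.122 = 50.142
dG = -172.18 - (50.142)
dG = -222.322 kJ/mol, rounded to 4 dp:

-222.3220 kJ/mol


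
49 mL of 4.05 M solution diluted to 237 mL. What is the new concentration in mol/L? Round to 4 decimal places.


Dilution: M1*V1 = M2*V2, solve for M2.
M2 = M1*V1 / V2
M2 = 4.05 * 49 / 237
M2 = 198.45 / 237
M2 = 0.83734177 mol/L, rounded to 4 dp:

0.8373 mol/L


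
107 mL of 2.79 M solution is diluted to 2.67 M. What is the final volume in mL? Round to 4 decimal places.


Dilution: M1*V1 = M2*V2, solve for V2.
V2 = M1*V1 / M2
V2 = 2.79 * 107 / 2.67
V2 = 298.53 / 2.67
V2 = 111.80898876 mL, rounded to 4 dp:

111.8090 mL


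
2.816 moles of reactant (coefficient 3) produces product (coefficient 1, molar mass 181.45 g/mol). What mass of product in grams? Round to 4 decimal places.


Use the coefficient ratio to convert reactant moles to product moles, then multiply by the product's molar mass.
moles_P = moles_R * (coeff_P / coeff_R) = 2.816 * (1/3) = 0.938667
mass_P = moles_P * M_P = 0.938667 * 181.45
mass_P = 170.32112715 g, rounded to 4 dp:

170.3211 g


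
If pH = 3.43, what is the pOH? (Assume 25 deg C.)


At 25 deg C, pH + pOH = 14.
pOH = 14 - pH = 14 - 3.43
pOH = 10.57:

10.57


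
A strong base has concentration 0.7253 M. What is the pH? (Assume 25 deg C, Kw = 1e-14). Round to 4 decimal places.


A strong base dissociates completely, so [OH-] equals the given concentration.
pOH = -log10([OH-]) = -log10(0.7253) = 0.139482
pH = 14 - pOH = 14 - 0.139482
pH = 13.860518, rounded to 4 dp:

13.8605


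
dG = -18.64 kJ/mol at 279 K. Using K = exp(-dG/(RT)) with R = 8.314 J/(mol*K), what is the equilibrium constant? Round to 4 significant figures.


dG is in kJ/mol; multiply by 1000 to match R in J/(mol*K).
RT = 8.314 * 279 = 2319.606 J/mol
exponent = -dG*1000 / (RT) = -(-18.64*1000) / 2319.606 = 8.03584747
K = exp(8.03584747)
K = 3089.7562, rounded to 4 significant figures:

3090


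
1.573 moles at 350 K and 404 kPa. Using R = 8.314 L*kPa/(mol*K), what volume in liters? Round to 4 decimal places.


PV = nRT, solve for V = nRT / P.
nRT = 1.573 * 8.314 * 350 = 4577.2727
V = 4577.2727 / 404
V = 11.32988292 L, rounded to 4 dp:

11.3299 L


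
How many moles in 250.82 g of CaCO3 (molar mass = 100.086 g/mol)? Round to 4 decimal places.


n = mass / M
n = 250.82 / 100.086
n = 2.5060448 mol, rounded to 4 dp:

2.5060 mol
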